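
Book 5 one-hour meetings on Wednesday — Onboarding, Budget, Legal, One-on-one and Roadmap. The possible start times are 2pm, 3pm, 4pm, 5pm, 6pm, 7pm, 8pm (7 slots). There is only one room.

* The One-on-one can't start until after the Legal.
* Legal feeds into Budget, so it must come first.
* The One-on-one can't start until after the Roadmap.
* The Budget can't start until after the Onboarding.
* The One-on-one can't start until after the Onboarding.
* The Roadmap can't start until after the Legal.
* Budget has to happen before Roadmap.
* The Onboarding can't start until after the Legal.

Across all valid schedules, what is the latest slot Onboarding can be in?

5pm

Precedence pushes Onboarding to at least 3pm; downstream work caps Onboarding at 5pm.
Onboarding at 5pm is achievable: Legal=2pm; One-on-one=8pm; Budget=6pm; Roadmap=7pm; Onboarding=5pm.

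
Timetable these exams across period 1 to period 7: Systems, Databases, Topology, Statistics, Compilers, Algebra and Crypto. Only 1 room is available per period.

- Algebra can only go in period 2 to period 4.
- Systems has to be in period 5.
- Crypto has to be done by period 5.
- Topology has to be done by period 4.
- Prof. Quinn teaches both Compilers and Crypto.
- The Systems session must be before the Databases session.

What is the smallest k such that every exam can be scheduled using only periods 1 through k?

The precedence chain requires at least 2 distinct periods.
With at most 1 per period and 7 exams, at least 7 periods are needed.
Propagating the time windows through the other constraints, Databases can't land before period 6, so the schedule must run through at least period 6.
7 works (last occupied period: period 7): for example Databases=period 6; Statistics=period 4; Topology=period 1; Compilers=period 7; Algebra=period 2; Systems=period 5; Crypto=period 3.

7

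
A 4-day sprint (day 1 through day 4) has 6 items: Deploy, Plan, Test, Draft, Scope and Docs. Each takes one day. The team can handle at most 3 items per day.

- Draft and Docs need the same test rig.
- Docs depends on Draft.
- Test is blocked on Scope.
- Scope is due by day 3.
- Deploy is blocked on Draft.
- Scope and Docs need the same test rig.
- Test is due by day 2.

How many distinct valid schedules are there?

55

Splitting on Deploy: it can be day 2 (11), day 3 (20), day 4 (24). Listing each branch's schedules as (Plan, Test, Draft, Scope, Docs) by day number:
Deploy=day 2: (1,2,1,1,2) (1,2,1,1,3) (1,2,1,1,4) (2,2,1,1,3) (2,2,1,1,4) (3,2,1,1,2) (3,2,1,1,3) (3,2,1,1,4) (4,2,1,1,2) (4,2,1,1,3) (4,2,1,1,4) — 11.
Deploy=day 3: (1,2,1,1,2) (1,2,1,1,3) (1,2,1,1,4) (1,2,2,1,3) (1,2,2,1,4) (2,2,1,1,2) (2,2,1,1,3) (2,2,1,1,4) (2,2,2,1,3) (2,2,2,1,4) (3,2,1,1,2) (3,2,1,1,3) (3,2,1,1,4) (3,2,2,1,3) (3,2,2,1,4) (4,2,1,1,2) (4,2,1,1,3) (4,2,1,1,4) (4,2,2,1,3) (4,2,2,1,4) — 20.
Deploy=day 4: (1,2,1,1,2) (1,2,1,1,3) (1,2,1,1,4) (1,2,2,1,3) (1,2,2,1,4) (1,2,3,1,4) (2,2,1,1,2) (2,2,1,1,3) (2,2,1,1,4) (2,2,2,1,3) (2,2,2,1,4) (2,2,3,1,4) (3,2,1,1,2) (3,2,1,1,3) (3,2,1,1,4) (3,2,2,1,3) (3,2,2,1,4) (3,2,3,1,4) (4,2,1,1,2) (4,2,1,1,3) (4,2,1,1,4) (4,2,2,1,3) (4,2,2,1,4) (4,2,3,1,4) — 24.
Summing: 11 + 20 + 24 = 55.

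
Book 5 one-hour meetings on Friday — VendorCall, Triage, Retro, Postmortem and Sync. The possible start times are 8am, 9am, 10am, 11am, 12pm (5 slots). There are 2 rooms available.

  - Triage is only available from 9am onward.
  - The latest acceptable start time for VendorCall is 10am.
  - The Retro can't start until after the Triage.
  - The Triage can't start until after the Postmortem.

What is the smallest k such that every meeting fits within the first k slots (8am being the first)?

The precedence chain requires at least 3 distinct slots.
With at most 2 per slot and 5 meetings, at least 3 slots are needed.
3 works (last occupied slot: 10am): for example VendorCall -> 8am; Postmortem -> 8am; Triage -> 9am; Sync -> 9am; Retro -> 10am.

3 slots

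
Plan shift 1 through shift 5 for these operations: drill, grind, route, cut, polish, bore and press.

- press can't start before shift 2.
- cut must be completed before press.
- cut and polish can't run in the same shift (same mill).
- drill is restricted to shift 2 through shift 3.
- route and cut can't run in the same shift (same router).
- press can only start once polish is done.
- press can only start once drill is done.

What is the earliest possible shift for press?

shift 3

Press is available from shift 2; precedence pushes press to at least shift 3.
press at shift 3 is achievable: press=shift 3, cut=shift 1, grind=shift 1, drill=shift 2, bore=shift 1, polish=shift 2, route=shift 2.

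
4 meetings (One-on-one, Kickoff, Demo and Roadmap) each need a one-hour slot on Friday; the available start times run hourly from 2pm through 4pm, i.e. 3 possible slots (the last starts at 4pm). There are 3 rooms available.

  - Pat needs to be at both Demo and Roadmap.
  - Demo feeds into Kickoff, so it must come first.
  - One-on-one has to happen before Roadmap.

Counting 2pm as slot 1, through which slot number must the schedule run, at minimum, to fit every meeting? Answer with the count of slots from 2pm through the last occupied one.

The precedence chain requires at least 2 distinct slots.
With at most 3 per slot and 4 meetings, at least 2 slots are needed.
2 works (last occupied slot: 3pm): for example Demo=2pm; Roadmap=3pm; One-on-one=2pm; Kickoff=3pm.

2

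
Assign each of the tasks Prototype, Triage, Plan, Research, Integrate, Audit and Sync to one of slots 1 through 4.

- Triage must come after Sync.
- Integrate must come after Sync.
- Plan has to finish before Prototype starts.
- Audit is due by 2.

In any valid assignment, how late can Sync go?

3

Downstream work caps Sync at 3.
Sync at 3 is achievable: Research -> 1, Sync -> 3, Integrate -> 4, Plan -> 1, Audit -> 1, Prototype -> 2, Triage -> 4.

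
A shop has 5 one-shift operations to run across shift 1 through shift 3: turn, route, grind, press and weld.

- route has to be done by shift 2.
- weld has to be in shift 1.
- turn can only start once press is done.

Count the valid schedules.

Splitting on turn: it can be shift 2 (6), shift 3 (12). Listing each branch's schedules as (route, grind, press, weld) by shift number:
turn=shift 2: (1,1,1,1) (1,2,1,1) (1,3,1,1) (2,1,1,1) (2,2,1,1) (2,3,1,1) — 6.
turn=shift 3: (1,1,1,1) (1,1,2,1) (1,2,1,1) (1,2,2,1) (1,3,1,1) (1,3,2,1) (2,1,1,1) (2,1,2,1) (2,2,1,1) (2,2,2,1) (2,3,1,1) (2,3,2,1) — 12.
Summing: 6 + 12 = 18.

18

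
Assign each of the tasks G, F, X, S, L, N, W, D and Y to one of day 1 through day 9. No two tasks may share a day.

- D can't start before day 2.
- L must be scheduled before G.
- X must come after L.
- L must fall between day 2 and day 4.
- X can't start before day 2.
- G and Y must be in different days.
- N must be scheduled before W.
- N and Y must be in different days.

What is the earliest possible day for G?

day 3

Precedence pushes G to at least day 3.
G at day 3 is achievable: D=day 5, X=day 4, G=day 3, Y=day 9, W=day 6, F=day 7, S=day 8, L=day 2, N=day 1.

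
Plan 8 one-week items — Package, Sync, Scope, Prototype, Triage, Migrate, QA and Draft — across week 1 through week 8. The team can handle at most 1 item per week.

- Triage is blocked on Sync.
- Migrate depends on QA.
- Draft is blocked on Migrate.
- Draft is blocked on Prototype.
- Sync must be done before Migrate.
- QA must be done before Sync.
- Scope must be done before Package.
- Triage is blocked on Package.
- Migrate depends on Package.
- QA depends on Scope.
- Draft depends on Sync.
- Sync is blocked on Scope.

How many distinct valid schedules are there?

Splitting on Package: it can be week 2 (14), week 3 (17), week 4 (17), week 5 (12). Listing each branch's schedules as (Sync, Scope, Prototype, Triage, Migrate, QA, Draft) by week number:
Package=week 2: (4,1,5,6,7,3,8) (4,1,5,7,6,3,8) (4,1,5,8,6,3,7) (4,1,6,5,7,3,8) (4,1,6,7,5,3,8) (4,1,6,8,5,3,7) (4,1,7,5,6,3,8) (4,1,7,6,5,3,8) (5,1,3,6,7,4,8) (5,1,3,7,6,4,8) (5,1,3,8,6,4,7) (5,1,4,6,7,3,8) (5,1,4,7,6,3,8) (5,1,4,8,6,3,7) — 14.
Package=week 3: (4,1,5,6,7,2,8) (4,1,5,7,6,2,8) (4,1,5,8,6,2,7) (4,1,6,5,7,2,8) (4,1,6,7,5,2,8) (4,1,6,8,5,2,7) (4,1,7,5,6,2,8) (4,1,7,6,5,2,8) (5,1,2,6,7,4,8) (5,1,2,7,6,4,8) (5,1,2,8,6,4,7) (5,1,4,6,7,2,8) (5,1,4,7,6,2,8) (5,1,4,8,6,2,7) (5,2,1,6,7,4,8) (5,2,1,7,6,4,8) (5,2,1,8,6,4,7) — 17.
Package=week 4: (3,1,5,6,7,2,8) (3,1,5,7,6,2,8) (3,1,5,8,6,2,7) (3,1,6,5,7,2,8) (3,1,6,7,5,2,8) (3,1,6,8,5,2,7) (3,1,7,5,6,2,8) (3,1,7,6,5,2,8) (5,1,2,6,7,3,8) (5,1,2,7,6,3,8) (5,1,2,8,6,3,7) (5,1,3,6,7,2,8) (5,1,3,7,6,2,8) (5,1,3,8,6,2,7) (5,2,1,6,7,3,8) (5,2,1,7,6,3,8) (5,2,1,8,6,3,7) — 17.
Package=week 5: (3,1,4,6,7,2,8) (3,1,4,7,6,2,8) (3,1,4,8,6,2,7) (4,1,2,6,7,3,8) (4,1,2,7,6,3,8) (4,1,2,8,6,3,7) (4,1,3,6,7,2,8) (4,1,3,7,6,2,8) (4,1,3,8,6,2,7) (4,2,1,6,7,3,8) (4,2,1,7,6,3,8) (4,2,1,8,6,3,7) — 12.
Summing: 14 + 17 + 17 + 12 = 60.

60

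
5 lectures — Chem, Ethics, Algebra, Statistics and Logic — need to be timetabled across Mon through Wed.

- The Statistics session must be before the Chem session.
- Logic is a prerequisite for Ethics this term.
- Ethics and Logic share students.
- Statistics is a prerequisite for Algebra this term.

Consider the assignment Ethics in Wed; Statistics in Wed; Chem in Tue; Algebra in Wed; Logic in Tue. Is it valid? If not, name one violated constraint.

Statistics is a prerequisite for Algebra this term — violated.
Ethics and Logic share students — holds.
The Statistics session must be before the Chem session — violated.
Logic is a prerequisite for Ethics this term — holds.

No. The Statistics session must be before the Chem session is not satisfied.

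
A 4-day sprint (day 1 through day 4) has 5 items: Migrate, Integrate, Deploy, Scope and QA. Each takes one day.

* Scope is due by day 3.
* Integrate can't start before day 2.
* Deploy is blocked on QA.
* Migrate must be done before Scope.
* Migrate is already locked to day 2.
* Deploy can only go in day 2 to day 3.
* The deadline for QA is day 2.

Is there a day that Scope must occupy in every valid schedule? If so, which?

Precedence pushes Scope to at least day 3; Scope's own window allows nothing later than day 3.
So Scope is pinned to day 3.

day 3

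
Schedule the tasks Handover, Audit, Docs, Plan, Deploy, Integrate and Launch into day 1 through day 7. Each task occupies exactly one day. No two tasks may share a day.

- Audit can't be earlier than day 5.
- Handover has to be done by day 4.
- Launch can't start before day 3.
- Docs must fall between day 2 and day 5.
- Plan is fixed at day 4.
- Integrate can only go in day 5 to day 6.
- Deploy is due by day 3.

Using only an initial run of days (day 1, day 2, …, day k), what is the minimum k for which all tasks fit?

7

With at most 1 per day and 7 tasks, at least 7 days are needed.
Audit can't be placed before day 5, so the schedule must run through at least day 5.
7 works (last occupied day: day 7): for example Deploy in day 1, Integrate in day 5, Audit in day 6, Plan in day 4, Launch in day 7, Docs in day 3, Handover in day 2.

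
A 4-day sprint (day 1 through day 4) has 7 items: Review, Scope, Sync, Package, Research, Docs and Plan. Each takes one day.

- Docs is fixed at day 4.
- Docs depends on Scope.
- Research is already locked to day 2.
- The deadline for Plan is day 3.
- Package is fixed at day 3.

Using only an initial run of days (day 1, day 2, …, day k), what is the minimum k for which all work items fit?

The precedence chain requires at least 2 distinct days.
Docs can't be placed before day 4, so the schedule must run through at least day 4.
4 works (last occupied day: day 4): for example Package=day 3, Review=day 1, Docs=day 4, Plan=day 1, Scope=day 1, Research=day 2, Sync=day 1.

4 days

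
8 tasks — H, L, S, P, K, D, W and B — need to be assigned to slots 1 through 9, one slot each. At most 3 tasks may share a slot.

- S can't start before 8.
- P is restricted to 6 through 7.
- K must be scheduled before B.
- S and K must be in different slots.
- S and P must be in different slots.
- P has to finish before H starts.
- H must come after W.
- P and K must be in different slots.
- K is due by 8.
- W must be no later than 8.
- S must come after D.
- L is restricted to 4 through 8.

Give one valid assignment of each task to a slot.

L=4; D=1; H=7; B=2; P=6; S=8; K=1; W=1

Checking: D(1) before S(8); W(1) before H(7); K(1) before B(2); P(6) before H(7); S(8) != K(1); P(6) != K(1); S(8) != P(6); K=1 in [1,8]; S=8 in [8,9]; W=1 in [1,8]; L=4 in [4,8]; P=6 in [6,7]; max 3 per slot (cap 3).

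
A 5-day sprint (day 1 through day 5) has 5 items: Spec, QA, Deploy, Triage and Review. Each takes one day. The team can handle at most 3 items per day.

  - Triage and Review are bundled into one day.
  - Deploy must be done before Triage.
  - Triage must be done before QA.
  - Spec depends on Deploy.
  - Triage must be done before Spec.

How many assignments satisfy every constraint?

Splitting on Spec: it can be day 3 (3), day 4 (7), day 5 (10). Listing each branch's schedules as (QA, Deploy, Triage, Review) by day number:
Spec=day 3: (3,1,2,2) (4,1,2,2) (5,1,2,2) — 3.
Spec=day 4: (3,1,2,2) (4,1,2,2) (4,1,3,3) (4,2,3,3) (5,1,2,2) (5,1,3,3) (5,2,3,3) — 7.
Spec=day 5: (3,1,2,2) (4,1,2,2) (4,1,3,3) (4,2,3,3) (5,1,2,2) (5,1,3,3) (5,1,4,4) (5,2,3,3) (5,2,4,4) (5,3,4,4) — 10.
Summing: 3 + 7 + 10 = 20.

20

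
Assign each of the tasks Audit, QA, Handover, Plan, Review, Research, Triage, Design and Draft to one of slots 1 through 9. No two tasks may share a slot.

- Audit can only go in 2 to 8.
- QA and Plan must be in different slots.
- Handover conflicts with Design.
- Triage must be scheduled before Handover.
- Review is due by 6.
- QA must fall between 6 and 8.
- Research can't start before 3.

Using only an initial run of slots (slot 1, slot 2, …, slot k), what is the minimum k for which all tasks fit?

9 slots

The precedence chain requires at least 2 distinct slots.
With at most 1 per slot and 9 tasks, at least 9 slots are needed.
QA can't be placed before 6, so the schedule must run through at least slot 6.
9 works (last occupied slot: 9): for example Handover -> 5; Design -> 8; Triage -> 4; Research -> 3; Plan -> 7; Draft -> 9; QA -> 6; Review -> 1; Audit -> 2.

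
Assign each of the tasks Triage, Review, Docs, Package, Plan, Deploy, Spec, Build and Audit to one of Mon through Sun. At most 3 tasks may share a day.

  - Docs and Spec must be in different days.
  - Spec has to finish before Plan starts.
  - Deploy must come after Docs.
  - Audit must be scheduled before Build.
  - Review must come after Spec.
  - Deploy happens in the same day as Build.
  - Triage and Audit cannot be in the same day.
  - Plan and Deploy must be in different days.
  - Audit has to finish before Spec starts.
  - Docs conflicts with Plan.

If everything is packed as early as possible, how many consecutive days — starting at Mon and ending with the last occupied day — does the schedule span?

3 days

The precedence chain requires at least 3 distinct days.
With at most 3 per day and 9 tasks, at least 3 days are needed.
3 works (last occupied day: Wed): for example Review in Wed; Plan in Wed; Build in Tue; Package in Mon; Audit in Mon; Spec in Tue; Docs in Mon; Deploy in Tue; Triage in Wed.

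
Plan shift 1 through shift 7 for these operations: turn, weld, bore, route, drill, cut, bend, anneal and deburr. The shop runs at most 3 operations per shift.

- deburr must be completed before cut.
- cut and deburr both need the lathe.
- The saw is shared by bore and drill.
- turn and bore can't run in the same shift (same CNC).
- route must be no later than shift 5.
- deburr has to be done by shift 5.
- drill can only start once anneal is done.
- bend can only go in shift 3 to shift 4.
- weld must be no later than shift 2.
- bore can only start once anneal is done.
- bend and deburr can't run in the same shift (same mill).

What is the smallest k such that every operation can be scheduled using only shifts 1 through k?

3

The precedence chain requires at least 2 distinct shifts.
With at most 3 per shift and 9 operations, at least 3 shifts are needed.
bend can't be placed before shift 3, so the schedule must run through at least shift 3.
3 works (last occupied shift: shift 3): for example deburr in shift 1; bend in shift 3; anneal in shift 1; bore in shift 2; cut in shift 2; turn in shift 3; drill in shift 3; weld in shift 1; route in shift 2.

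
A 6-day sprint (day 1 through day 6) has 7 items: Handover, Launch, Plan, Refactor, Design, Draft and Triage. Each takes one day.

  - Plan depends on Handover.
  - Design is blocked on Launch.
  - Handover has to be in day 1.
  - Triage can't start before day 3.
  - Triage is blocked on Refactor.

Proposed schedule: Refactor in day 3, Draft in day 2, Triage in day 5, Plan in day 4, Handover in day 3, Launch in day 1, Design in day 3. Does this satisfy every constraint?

No — it violates: Handover has to be in day 1

Triage can't start before day 3 — holds.
Handover has to be in day 1 — violated.
Triage is blocked on Refactor — holds.
Design is blocked on Launch — holds.
Plan depends on Handover — holds.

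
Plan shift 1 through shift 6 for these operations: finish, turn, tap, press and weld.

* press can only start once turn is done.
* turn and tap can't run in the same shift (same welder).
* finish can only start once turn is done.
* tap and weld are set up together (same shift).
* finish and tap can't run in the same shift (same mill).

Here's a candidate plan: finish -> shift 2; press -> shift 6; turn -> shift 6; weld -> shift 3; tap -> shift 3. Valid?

No — it violates: finish can only start once turn is done

turn and tap can't run in the same shift (same welder) — holds.
finish can only start once turn is done — violated.
press can only start once turn is done — violated.
tap and weld are set up together (same shift) — holds.
finish and tap can't run in the same shift (same mill) — holds.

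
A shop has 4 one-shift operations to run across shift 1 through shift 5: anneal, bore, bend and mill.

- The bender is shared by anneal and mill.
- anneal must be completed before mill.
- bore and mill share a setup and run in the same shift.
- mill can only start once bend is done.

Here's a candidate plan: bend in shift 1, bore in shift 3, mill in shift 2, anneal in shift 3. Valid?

mill can only start once bend is done — holds.
The bender is shared by anneal and mill — holds.
bore and mill share a setup and run in the same shift — violated.
anneal must be completed before mill — violated.

No. anneal must be completed before mill is not satisfied.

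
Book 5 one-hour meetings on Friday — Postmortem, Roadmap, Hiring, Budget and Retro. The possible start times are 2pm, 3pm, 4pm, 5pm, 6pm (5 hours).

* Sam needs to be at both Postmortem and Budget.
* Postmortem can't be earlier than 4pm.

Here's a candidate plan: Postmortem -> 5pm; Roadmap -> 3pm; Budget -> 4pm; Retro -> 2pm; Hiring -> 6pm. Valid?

Yes, all constraints hold

Postmortem can't be earlier than 4pm — holds.
Sam needs to be at both Postmortem and Budget — holds.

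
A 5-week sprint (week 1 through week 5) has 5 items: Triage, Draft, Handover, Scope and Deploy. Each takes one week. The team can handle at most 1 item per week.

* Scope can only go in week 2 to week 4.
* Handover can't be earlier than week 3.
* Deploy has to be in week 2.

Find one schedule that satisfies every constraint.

Deploy -> week 2; Triage -> week 1; Draft -> week 5; Handover -> week 3; Scope -> week 4

Checking: Handover=week 3 in [week 3,week 5]; Deploy=week 2 in [week 2,week 2]; Scope=week 4 in [week 2,week 4]; max 1 per week (cap 1).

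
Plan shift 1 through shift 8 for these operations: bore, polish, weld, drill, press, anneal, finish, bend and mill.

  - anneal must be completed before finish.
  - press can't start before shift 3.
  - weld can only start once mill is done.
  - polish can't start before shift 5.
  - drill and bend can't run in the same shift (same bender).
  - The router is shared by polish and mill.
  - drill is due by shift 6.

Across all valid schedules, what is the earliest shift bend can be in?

bend at shift 1 is achievable: drill in shift 2, anneal in shift 1, polish in shift 5, bore in shift 1, mill in shift 1, finish in shift 2, weld in shift 2, press in shift 3, bend in shift 1.

shift 1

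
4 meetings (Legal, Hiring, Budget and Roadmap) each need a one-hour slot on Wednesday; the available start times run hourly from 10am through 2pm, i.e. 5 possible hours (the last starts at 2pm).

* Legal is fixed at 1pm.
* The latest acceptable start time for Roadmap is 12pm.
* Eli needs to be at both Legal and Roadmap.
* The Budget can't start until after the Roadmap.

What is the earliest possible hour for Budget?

Precedence pushes Budget to at least 11am.
Budget at 11am is achievable: Legal in 1pm; Hiring in 10am; Roadmap in 10am; Budget in 11am.

11am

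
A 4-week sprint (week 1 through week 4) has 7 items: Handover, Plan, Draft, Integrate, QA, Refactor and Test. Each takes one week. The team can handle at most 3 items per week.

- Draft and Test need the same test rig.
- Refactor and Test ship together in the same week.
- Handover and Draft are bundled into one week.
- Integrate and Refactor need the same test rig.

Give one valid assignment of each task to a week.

Test in week 3; Plan in week 1; Handover in week 1; Draft in week 1; Refactor in week 3; Integrate in week 2; QA in week 2

Checking: Integrate(week 2) != Refactor(week 3); Draft(week 1) != Test(week 3); Refactor = Test = week 3; Handover = Draft = week 1; max 3 per week (cap 3).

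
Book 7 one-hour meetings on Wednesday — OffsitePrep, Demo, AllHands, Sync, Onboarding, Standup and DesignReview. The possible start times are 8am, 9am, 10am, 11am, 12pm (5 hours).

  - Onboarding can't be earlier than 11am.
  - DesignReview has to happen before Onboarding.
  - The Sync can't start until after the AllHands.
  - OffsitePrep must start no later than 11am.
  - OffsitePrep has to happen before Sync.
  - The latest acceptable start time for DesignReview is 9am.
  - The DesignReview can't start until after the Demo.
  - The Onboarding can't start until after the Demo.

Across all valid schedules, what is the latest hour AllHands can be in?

Downstream work caps AllHands at 11am.
AllHands at 11am is achievable: DesignReview=9am, Sync=12pm, AllHands=11am, OffsitePrep=8am, Demo=8am, Onboarding=11am, Standup=8am.

11am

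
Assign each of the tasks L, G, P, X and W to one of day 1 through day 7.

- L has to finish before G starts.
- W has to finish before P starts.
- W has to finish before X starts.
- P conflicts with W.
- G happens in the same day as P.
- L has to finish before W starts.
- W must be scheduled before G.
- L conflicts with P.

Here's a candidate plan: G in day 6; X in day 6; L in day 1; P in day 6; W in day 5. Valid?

Yes

L has to finish before G starts — holds.
W has to finish before P starts — holds.
P conflicts with W — holds.
W must be scheduled before G — holds.
L has to finish before W starts — holds.
W has to finish before X starts — holds.
L conflicts with P — holds.
G happens in the same day as P — holds.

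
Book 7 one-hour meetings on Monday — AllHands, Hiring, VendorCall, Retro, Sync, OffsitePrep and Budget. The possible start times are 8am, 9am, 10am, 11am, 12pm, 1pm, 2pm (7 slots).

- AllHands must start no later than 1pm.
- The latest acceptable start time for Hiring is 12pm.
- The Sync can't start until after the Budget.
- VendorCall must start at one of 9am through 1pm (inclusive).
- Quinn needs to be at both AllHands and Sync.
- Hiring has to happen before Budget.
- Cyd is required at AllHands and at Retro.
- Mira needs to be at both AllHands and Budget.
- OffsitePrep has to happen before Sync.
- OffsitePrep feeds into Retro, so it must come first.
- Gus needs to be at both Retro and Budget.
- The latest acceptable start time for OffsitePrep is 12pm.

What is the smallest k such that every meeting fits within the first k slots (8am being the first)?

The precedence chain requires at least 3 distinct slots.
3 works (last occupied slot: 10am): for example Sync=10am; Hiring=8am; AllHands=8am; VendorCall=9am; OffsitePrep=8am; Budget=9am; Retro=10am.

3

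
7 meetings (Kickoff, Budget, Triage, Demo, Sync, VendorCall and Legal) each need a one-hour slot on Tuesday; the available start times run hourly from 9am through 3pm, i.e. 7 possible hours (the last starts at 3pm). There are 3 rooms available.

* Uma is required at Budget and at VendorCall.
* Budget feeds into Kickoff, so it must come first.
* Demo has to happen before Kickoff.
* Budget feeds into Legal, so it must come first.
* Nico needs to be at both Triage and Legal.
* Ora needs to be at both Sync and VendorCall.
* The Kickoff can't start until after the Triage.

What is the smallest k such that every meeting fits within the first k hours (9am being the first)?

The precedence chain requires at least 2 distinct hours.
With at most 3 per hour and 7 meetings, at least 3 hours are needed.
3 works (last occupied hour: 11am): for example Legal=10am; Kickoff=10am; Demo=9am; Budget=9am; VendorCall=11am; Sync=10am; Triage=9am.

3 hours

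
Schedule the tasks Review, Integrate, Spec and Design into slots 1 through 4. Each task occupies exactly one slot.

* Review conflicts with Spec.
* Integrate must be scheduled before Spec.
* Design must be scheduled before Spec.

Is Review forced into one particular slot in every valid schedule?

Review can be 1 (e.g. Design in 1, Spec in 2, Review in 1, Integrate in 1) or 2 (e.g. Review in 2; Spec in 3; Design in 1; Integrate in 1).

No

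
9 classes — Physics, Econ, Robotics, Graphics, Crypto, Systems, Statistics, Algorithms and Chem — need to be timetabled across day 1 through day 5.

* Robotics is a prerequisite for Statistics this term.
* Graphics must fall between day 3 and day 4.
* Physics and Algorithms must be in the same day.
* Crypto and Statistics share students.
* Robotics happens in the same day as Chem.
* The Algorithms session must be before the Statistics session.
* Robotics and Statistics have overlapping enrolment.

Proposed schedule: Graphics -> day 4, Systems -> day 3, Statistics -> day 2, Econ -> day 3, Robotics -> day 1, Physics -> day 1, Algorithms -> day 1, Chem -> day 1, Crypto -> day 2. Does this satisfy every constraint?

Crypto and Statistics share students — violated.
Robotics is a prerequisite for Statistics this term — holds.
Physics and Algorithms must be in the same day — holds.
Graphics must fall between day 3 and day 4 — holds.
Robotics happens in the same day as Chem — holds.
The Algorithms session must be before the Statistics session — holds.
Robotics and Statistics have overlapping enrolment — holds.

No — it violates: Crypto and Statistics share students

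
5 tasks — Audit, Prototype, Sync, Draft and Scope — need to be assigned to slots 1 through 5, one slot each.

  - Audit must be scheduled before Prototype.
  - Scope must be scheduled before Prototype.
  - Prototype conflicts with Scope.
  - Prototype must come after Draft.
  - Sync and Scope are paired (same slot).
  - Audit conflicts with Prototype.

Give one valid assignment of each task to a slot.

Sync=1; Scope=1; Draft=1; Prototype=2; Audit=1

Checking: Audit(1) before Prototype(2); Draft(1) before Prototype(2); Scope(1) before Prototype(2); Audit(1) != Prototype(2); Prototype(2) != Scope(1); Sync = Scope = 1.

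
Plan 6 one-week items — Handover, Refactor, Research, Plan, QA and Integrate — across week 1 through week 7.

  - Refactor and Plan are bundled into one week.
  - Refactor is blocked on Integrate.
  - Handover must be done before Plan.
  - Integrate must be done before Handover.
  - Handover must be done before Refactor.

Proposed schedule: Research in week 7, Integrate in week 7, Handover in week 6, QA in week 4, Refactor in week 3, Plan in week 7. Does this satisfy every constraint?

Handover must be done before Refactor — violated.
Handover must be done before Plan — holds.
Refactor is blocked on Integrate — violated.
Refactor and Plan are bundled into one week — violated.
Integrate must be done before Handover — violated.

Invalid. Refactor is blocked on Integrate.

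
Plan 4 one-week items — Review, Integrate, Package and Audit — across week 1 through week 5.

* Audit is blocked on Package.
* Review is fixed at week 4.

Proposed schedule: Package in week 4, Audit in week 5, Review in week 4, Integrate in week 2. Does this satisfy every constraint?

Valid

Audit is blocked on Package — holds.
Review is fixed at week 4 — holds.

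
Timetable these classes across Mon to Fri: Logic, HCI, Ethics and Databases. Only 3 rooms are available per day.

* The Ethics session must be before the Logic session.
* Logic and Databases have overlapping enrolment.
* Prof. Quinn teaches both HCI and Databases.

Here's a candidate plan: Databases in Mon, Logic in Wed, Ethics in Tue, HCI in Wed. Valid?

Prof. Quinn teaches both HCI and Databases — holds.
Only 3 rooms are available per day — holds.
The Ethics session must be before the Logic session — holds.
Logic and Databases have overlapping enrolment — holds.

Yes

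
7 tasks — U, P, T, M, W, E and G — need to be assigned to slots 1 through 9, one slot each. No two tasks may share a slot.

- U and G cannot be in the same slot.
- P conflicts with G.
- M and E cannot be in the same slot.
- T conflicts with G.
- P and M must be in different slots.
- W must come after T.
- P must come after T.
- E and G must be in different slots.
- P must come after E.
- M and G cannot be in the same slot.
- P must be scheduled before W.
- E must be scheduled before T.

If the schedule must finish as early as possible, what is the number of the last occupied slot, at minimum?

The precedence chain requires at least 4 distinct slots.
With at most 1 per slot and 7 tasks, at least 7 slots are needed.
7 works (last occupied slot: 7): for example G -> 7, P -> 3, W -> 4, E -> 1, T -> 2, U -> 5, M -> 6.

slot 7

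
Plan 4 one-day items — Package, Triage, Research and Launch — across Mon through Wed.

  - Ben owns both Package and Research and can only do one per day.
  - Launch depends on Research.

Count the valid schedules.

18

Splitting on Package: it can be Mon (3), Tue (6), Wed (9). Listing each branch's schedules as (Triage, Research, Launch):
Package=Mon: (Mon,Tue,Wed) (Tue,Tue,Wed) (Wed,Tue,Wed) — 3.
Package=Tue: (Mon,Mon,Tue) (Mon,Mon,Wed) (Tue,Mon,Tue) (Tue,Mon,Wed) (Wed,Mon,Tue) (Wed,Mon,Wed) — 6.
Package=Wed: (Mon,Mon,Tue) (Mon,Mon,Wed) (Mon,Tue,Wed) (Tue,Mon,Tue) (Tue,Mon,Wed) (Tue,Tue,Wed) (Wed,Mon,Tue) (Wed,Mon,Wed) (Wed,Tue,Wed) — 9.
Summing: 3 + 6 + 9 = 18.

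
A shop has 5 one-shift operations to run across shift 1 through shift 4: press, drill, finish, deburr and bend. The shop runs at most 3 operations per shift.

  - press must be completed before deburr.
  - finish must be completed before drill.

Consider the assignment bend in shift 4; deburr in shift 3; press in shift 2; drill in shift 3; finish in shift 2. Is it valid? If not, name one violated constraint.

The shop runs at most 3 operations per shift — holds.
press must be completed before deburr — holds.
finish must be completed before drill — holds.

Yes, all constraints hold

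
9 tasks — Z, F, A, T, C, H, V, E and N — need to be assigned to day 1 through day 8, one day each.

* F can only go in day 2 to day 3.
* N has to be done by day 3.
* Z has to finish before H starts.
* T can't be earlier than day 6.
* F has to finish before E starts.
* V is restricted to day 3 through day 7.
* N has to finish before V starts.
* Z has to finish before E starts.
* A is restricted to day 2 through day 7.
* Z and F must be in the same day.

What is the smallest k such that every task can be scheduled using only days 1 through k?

The precedence chain requires at least 2 distinct days.
T can't be placed before day 6, so the schedule must run through at least day 6.
6 works (last occupied day: day 6): for example H in day 3, E in day 3, V in day 3, F in day 2, Z in day 2, C in day 1, T in day 6, A in day 2, N in day 1.

6 days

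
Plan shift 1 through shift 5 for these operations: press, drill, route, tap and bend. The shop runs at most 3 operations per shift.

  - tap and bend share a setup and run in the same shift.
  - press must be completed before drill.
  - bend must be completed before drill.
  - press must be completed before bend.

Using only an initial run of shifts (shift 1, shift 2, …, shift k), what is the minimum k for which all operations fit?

The precedence chain requires at least 3 distinct shifts.
With at most 3 per shift and 5 operations, at least 2 shifts are needed.
3 works (last occupied shift: shift 3): for example bend=shift 2, tap=shift 2, press=shift 1, drill=shift 3, route=shift 1.

3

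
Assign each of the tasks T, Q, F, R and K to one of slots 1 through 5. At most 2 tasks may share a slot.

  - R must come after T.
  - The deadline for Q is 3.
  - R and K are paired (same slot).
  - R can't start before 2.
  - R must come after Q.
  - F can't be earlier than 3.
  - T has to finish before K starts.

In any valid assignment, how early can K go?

2

Precedence pushes K to at least 2.
K at 2 is achievable: K -> 2; R -> 2; F -> 3; Q -> 1; T -> 1.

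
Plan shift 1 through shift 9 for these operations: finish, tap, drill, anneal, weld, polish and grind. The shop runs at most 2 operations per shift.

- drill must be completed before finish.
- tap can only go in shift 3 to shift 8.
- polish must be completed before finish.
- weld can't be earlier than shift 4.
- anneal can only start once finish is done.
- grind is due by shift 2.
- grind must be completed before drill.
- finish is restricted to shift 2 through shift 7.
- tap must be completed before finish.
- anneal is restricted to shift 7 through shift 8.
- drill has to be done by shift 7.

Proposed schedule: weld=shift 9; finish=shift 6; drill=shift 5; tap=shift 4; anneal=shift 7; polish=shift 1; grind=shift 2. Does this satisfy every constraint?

Valid

grind must be completed before drill — holds.
weld can't be earlier than shift 4 — holds.
grind is due by shift 2 — holds.
polish must be completed before finish — holds.
drill must be completed before finish — holds.
The shop runs at most 2 operations per shift — holds.
tap can only go in shift 3 to shift 8 — holds.
drill has to be done by shift 7 — holds.
finish is restricted to shift 2 through shift 7 — holds.
tap must be completed before finish — holds.
anneal can only start once finish is done — holds.
anneal is restricted to shift 7 through shift 8 — holds.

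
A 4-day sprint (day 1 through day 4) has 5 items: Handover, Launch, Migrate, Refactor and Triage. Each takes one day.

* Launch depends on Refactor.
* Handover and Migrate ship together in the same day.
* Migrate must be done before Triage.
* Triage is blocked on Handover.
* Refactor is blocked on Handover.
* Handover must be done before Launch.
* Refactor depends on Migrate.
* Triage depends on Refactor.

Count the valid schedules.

6

Splitting on Handover: it can be day 1 (5), day 2 (1). Listing each branch's schedules as (Launch, Migrate, Refactor, Triage) by day number:
Handover=day 1: (3,1,2,3) (3,1,2,4) (4,1,2,3) (4,1,2,4) (4,1,3,4) — 5.
Handover=day 2: (4,2,3,4) — 1.
Summing: 5 + 1 = 6.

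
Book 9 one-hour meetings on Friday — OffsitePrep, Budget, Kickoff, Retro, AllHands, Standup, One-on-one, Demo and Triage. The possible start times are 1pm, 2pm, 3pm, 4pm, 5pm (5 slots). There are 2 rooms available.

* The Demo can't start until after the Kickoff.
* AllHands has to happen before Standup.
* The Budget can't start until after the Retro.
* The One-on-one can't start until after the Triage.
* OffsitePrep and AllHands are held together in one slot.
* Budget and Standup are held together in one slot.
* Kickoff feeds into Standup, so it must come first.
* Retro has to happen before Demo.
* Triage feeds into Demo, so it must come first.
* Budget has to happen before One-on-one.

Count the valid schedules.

20

Splitting on OffsitePrep: it can be 1pm (7), 2pm (7), 3pm (6). Listing each branch's schedules as (Budget, Kickoff, Retro, AllHands, Standup, One-on-one, Demo, Triage):
OffsitePrep=1pm: (3pm,2pm,2pm,1pm,3pm,5pm,5pm,4pm) (4pm,2pm,2pm,1pm,4pm,5pm,5pm,3pm) (4pm,2pm,3pm,1pm,4pm,5pm,5pm,2pm) (4pm,2pm,3pm,1pm,4pm,5pm,5pm,3pm) (4pm,3pm,2pm,1pm,4pm,5pm,5pm,2pm) (4pm,3pm,2pm,1pm,4pm,5pm,5pm,3pm) (4pm,3pm,3pm,1pm,4pm,5pm,5pm,2pm) — 7.
OffsitePrep=2pm: (3pm,1pm,1pm,2pm,3pm,5pm,5pm,4pm) (4pm,1pm,1pm,2pm,4pm,5pm,5pm,3pm) (4pm,1pm,3pm,2pm,4pm,5pm,5pm,1pm) (4pm,1pm,3pm,2pm,4pm,5pm,5pm,3pm) (4pm,3pm,1pm,2pm,4pm,5pm,5pm,1pm) (4pm,3pm,1pm,2pm,4pm,5pm,5pm,3pm) (4pm,3pm,3pm,2pm,4pm,5pm,5pm,1pm) — 7.
OffsitePrep=3pm: (4pm,1pm,1pm,3pm,4pm,5pm,5pm,2pm) (4pm,1pm,2pm,3pm,4pm,5pm,5pm,1pm) (4pm,1pm,2pm,3pm,4pm,5pm,5pm,2pm) (4pm,2pm,1pm,3pm,4pm,5pm,5pm,1pm) (4pm,2pm,1pm,3pm,4pm,5pm,5pm,2pm) (4pm,2pm,2pm,3pm,4pm,5pm,5pm,1pm) — 6.
Summing: 7 + 7 + 6 = 20.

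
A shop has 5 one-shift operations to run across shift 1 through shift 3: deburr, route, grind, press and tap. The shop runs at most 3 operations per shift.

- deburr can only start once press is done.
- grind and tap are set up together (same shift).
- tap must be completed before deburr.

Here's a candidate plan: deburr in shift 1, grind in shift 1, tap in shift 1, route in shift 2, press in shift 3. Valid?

No — it violates: deburr can only start once press is done

tap must be completed before deburr — violated.
The shop runs at most 3 operations per shift — holds.
grind and tap are set up together (same shift) — holds.
deburr can only start once press is done — violated.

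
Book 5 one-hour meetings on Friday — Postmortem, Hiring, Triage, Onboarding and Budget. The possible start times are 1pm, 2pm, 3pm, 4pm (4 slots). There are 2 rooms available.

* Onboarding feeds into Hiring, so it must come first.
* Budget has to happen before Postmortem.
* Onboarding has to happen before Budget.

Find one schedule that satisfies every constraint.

Postmortem -> 3pm, Triage -> 1pm, Budget -> 2pm, Hiring -> 2pm, Onboarding -> 1pm

Checking: Onboarding(1pm) before Hiring(2pm); Onboarding(1pm) before Budget(2pm); Budget(2pm) before Postmortem(3pm); max 2 per slot (cap 2).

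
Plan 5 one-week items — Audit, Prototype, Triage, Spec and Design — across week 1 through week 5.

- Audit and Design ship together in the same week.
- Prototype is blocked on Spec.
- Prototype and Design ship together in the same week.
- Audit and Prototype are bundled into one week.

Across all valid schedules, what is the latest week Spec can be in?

week 4

Downstream work caps Spec at week 4.
Spec at week 4 is achievable: Audit in week 5; Design in week 5; Triage in week 1; Spec in week 4; Prototype in week 5.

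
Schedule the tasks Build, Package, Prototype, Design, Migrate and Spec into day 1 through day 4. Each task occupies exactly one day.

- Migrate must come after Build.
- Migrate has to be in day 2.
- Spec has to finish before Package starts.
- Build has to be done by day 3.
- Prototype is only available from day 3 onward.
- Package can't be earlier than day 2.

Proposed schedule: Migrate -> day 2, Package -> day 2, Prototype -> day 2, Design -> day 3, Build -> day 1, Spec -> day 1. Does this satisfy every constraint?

Migrate must come after Build — holds.
Build has to be done by day 3 — holds.
Migrate has to be in day 2 — holds.
Package can't be earlier than day 2 — holds.
Prototype is only available from day 3 onward — violated.
Spec has to finish before Package starts — holds.

No. Prototype is only available from day 3 onward is not satisfied.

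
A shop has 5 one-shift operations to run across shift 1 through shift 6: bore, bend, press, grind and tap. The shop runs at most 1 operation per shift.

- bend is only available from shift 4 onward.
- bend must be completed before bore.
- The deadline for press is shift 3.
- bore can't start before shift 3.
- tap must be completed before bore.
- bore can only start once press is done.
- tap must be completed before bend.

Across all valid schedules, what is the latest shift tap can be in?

Downstream work caps tap at shift 4.
tap at shift 4 is achievable: bore=shift 6, press=shift 1, grind=shift 2, tap=shift 4, bend=shift 5.

shift 4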